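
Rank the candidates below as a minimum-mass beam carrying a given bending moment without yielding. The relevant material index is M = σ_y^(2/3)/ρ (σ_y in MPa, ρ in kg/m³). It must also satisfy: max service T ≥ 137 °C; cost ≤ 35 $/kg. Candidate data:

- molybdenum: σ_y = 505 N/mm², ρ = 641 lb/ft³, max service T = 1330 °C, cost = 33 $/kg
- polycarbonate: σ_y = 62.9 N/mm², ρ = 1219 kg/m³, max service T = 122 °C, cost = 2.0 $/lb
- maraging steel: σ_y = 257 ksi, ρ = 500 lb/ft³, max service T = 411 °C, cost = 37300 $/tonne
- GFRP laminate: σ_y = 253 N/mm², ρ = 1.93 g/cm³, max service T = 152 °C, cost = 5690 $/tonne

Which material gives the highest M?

Screen on constraints: max service T ≥ 137 °C; cost ≤ 35 $/kg. Survivors: molybdenum, GFRP laminate.
In SI units:
  molybdenum: σ_y = 505.0 MPa, ρ = 10270 kg/m³
  GFRP laminate: σ_y = 253.0 MPa, ρ = 1930 kg/m³
  GFRP laminate: M = 20.7×10⁻³
  molybdenum: M = 6.18×10⁻³
GFRP laminate has the largest M.

GFRP laminate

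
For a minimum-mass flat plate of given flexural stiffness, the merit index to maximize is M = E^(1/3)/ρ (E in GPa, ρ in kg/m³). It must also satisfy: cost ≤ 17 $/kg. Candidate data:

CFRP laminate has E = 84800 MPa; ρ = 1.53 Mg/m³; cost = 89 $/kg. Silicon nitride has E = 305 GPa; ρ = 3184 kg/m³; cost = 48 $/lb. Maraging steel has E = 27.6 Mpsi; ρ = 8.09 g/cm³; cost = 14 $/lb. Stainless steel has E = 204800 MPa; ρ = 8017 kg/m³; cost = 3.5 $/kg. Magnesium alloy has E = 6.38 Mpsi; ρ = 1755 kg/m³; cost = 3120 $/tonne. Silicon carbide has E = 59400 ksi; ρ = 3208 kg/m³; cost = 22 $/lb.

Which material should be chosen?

magnesium alloy

Screen on constraints: cost ≤ 17 $/kg. Survivors: stainless steel, magnesium alloy.
Convert each candidate to consistent units, then evaluate M:
  stainless steel: E = 204.8 GPa, ρ = 8017 kg/m³
  magnesium alloy: E = 43.99 GPa, ρ = 1755 kg/m³
  magnesium alloy: M = 2.01×10⁻³
  stainless steel: M = 0.735×10⁻³
Magnesium alloy has the largest M.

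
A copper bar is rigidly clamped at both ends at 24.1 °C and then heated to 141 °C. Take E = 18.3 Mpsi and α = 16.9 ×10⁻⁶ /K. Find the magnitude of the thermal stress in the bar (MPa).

E = 18.3 Mpsi = 126.2 GPa.
ΔT = 116.9 K. Constrained thermal stress σ = E·α·ΔT = 126.2×10³ MPa × 16.9×10⁻⁶ × 116.9 = 249 MPa (compressive).

249 MPa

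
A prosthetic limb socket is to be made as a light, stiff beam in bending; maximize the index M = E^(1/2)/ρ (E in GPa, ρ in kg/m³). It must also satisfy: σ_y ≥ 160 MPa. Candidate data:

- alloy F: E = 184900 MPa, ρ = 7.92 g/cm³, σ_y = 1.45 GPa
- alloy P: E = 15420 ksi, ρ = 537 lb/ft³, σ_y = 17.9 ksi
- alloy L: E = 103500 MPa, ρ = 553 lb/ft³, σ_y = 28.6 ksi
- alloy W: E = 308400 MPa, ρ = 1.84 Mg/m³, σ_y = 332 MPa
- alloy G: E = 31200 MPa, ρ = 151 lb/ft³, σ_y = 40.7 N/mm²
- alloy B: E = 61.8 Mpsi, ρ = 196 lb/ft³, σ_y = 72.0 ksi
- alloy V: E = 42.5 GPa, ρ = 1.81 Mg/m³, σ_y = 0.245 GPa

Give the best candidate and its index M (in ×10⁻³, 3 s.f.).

Screen on constraints: σ_y ≥ 160 MPa. Survivors: alloy F, alloy L, alloy W, alloy B, alloy V.
After converting to SI:
  alloy F: E = 184.9 GPa, ρ = 7920 kg/m³
  alloy L: E = 103.5 GPa, ρ = 8858 kg/m³
  alloy W: E = 308.4 GPa, ρ = 1840 kg/m³
  alloy B: E = 426.1 GPa, ρ = 3140 kg/m³
  alloy V: E = 42.50 GPa, ρ = 1810 kg/m³
  alloy W: M = 9.54×10⁻³
  alloy B: M = 6.57×10⁻³
  alloy V: M = 3.60×10⁻³
  alloy F: M = 1.72×10⁻³
  alloy L: M = 1.15×10⁻³
The maximum is for alloy W.

alloy W, M = 9.54×10⁻³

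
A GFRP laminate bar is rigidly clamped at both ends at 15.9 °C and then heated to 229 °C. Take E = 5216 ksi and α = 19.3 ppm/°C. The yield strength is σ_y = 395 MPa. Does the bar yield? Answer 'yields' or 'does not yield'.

E = 5216 ksi = 35.96 GPa.
ΔT = 213.1 K. Constrained thermal stress σ = E·α·ΔT = 35.96×10³ MPa × 19.3×10⁻⁶ × 213.1 = 148 MPa (compressive).
Compare to σ_y = 395 MPa: σ < σ_y, so it does not yield.

does not yield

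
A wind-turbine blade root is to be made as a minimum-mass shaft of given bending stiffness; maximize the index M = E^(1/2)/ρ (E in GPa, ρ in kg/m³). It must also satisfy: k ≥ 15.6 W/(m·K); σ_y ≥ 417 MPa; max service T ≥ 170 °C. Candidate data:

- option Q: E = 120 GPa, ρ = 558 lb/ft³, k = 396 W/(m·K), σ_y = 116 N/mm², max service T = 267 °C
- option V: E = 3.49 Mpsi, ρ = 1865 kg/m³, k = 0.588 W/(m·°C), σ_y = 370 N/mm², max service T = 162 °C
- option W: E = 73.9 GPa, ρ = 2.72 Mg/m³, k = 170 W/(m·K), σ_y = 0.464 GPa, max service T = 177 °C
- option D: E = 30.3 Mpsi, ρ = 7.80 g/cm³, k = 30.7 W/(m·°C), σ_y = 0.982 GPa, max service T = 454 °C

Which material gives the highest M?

Screen on constraints: k ≥ 15.6 W/(m·K); σ_y ≥ 417 MPa; max service T ≥ 170 °C. Survivors: option W, option D.
In SI units:
  option W: E = 73.90 GPa, ρ = 2720 kg/m³
  option D: E = 208.9 GPa, ρ = 7800 kg/m³
  option W: M = 3.16×10⁻³
  option D: M = 1.85×10⁻³
Option W has the largest M.

option W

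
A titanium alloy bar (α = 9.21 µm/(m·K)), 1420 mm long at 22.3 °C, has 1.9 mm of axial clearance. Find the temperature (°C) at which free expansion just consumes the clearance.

α·L₀·ΔT = 1.9 mm ⇒ ΔT = 1.9 / (9.21×10⁻⁶ × 1420.0) = 145.3 K.
T = 22.3 + 145.3 = 167.6 °C.

168 °C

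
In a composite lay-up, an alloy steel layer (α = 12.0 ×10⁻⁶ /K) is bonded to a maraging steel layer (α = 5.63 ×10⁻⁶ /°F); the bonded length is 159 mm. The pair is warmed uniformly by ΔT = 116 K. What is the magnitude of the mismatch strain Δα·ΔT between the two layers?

maraging steel: α = 5.63×10⁻⁶/°F × 9/5 = 10.1×10⁻⁶/K.
Δα = |12.0 − 10.1|×10⁻⁶/K = 1.87×10⁻⁶/K.
Mismatch strain = Δα·ΔT = 1.87×10⁻⁶ × 116.0 = 2.16×10⁻⁴.

2.16×10⁻⁴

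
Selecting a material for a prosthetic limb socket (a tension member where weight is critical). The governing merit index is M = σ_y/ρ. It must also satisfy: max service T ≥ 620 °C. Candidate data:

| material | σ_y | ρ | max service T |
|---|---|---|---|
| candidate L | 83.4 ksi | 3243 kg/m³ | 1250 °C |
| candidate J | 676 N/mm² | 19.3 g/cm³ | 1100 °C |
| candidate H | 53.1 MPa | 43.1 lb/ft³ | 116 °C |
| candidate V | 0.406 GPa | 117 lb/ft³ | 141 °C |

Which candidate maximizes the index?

Screen on constraints: max service T ≥ 620 °C. Survivors: candidate L, candidate J.
Convert each candidate to consistent units, then evaluate M:
  candidate L: σ_y = 575.0 MPa, ρ = 3243 kg/m³
  candidate J: σ_y = 676.0 MPa, ρ = 19300 kg/m³
  candidate L: M = 177 kN·m/kg
  candidate J: M = 35.0 kN·m/kg
Highest index: candidate L.

candidate L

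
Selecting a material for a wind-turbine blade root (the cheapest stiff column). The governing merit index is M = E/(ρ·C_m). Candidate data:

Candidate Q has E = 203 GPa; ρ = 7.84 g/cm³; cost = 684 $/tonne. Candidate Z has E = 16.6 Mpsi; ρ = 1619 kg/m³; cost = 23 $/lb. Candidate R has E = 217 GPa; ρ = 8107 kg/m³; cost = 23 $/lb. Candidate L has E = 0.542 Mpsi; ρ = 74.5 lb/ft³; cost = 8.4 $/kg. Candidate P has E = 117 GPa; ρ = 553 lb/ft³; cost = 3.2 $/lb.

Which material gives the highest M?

Normalizing units and computing the index:
  candidate Q: E = 203.0 GPa, ρ = 7840 kg/m³, cost = 0.6840 $/kg
  candidate Z: E = 114.5 GPa, ρ = 1619 kg/m³, cost = 50.71 $/kg
  candidate R: E = 217.0 GPa, ρ = 8107 kg/m³, cost = 50.71 $/kg
  candidate L: E = 3.737 GPa, ρ = 1193 kg/m³, cost = 8.400 $/kg
  candidate P: E = 117.0 GPa, ρ = 8858 kg/m³, cost = 7.055 $/kg
  candidate Q: M = 37.9 MN·m per $
  candidate P: M = 1.87 MN·m per $
  candidate Z: M = 1.39 MN·m per $
  candidate R: M = 0.528 MN·m per $
  candidate L: M = 0.373 MN·m per $
The maximum is for candidate Q.

candidate Q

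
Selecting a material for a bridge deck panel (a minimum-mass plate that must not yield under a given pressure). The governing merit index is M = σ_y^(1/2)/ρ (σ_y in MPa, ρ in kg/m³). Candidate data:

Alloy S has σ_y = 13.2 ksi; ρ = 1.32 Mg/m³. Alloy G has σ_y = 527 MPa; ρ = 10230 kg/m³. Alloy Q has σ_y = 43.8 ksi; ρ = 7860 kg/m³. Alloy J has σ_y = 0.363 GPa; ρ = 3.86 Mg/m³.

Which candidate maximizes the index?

alloy S

Putting every candidate on a common basis:
  alloy S: σ_y = 91.01 MPa, ρ = 1320 kg/m³
  alloy G: σ_y = 527.0 MPa, ρ = 10230 kg/m³
  alloy Q: σ_y = 302.0 MPa, ρ = 7860 kg/m³
  alloy J: σ_y = 363.0 MPa, ρ = 3860 kg/m³
  alloy S: M = 7.23×10⁻³
  alloy J: M = 4.94×10⁻³
  alloy G: M = 2.24×10⁻³
  alloy Q: M = 2.21×10⁻³
The maximum is for alloy S.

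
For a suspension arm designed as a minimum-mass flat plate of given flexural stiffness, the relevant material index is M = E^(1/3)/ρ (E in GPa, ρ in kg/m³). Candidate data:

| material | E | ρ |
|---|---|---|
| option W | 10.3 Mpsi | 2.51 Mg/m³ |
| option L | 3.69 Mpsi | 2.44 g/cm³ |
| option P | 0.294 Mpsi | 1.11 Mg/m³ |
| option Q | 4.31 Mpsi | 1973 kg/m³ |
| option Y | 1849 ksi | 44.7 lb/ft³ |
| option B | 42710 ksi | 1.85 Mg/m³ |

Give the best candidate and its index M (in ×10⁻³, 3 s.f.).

Normalizing units and computing the index:
  option W: E = 71.02 GPa, ρ = 2510 kg/m³
  option L: E = 25.44 GPa, ρ = 2440 kg/m³
  option P: E = 2.027 GPa, ρ = 1110 kg/m³
  option Q: E = 29.72 GPa, ρ = 1973 kg/m³
  option Y: E = 12.75 GPa, ρ = 716.0 kg/m³
  option B: E = 294.5 GPa, ρ = 1850 kg/m³
  option B: M = 3.60×10⁻³
  option Y: M = 3.26×10⁻³
  option W: M = 1.65×10⁻³
  option Q: M = 1.57×10⁻³
  option L: M = 1.21×10⁻³
  option P: M = 1.14×10⁻³
Highest index: option B.

option B, M = 3.60×10⁻³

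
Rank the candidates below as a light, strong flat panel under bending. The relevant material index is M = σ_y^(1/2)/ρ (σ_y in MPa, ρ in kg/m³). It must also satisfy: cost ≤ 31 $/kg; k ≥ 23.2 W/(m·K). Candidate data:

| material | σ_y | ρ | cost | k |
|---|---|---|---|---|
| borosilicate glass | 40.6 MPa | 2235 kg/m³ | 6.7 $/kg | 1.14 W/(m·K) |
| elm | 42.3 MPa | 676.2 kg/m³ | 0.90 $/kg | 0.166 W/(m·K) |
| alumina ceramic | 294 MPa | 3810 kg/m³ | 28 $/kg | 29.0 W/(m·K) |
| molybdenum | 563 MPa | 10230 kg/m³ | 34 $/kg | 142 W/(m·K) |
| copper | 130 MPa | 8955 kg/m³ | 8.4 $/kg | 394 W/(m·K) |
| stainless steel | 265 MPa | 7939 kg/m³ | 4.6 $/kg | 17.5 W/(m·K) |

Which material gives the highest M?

Screen on constraints: cost ≤ 31 $/kg; k ≥ 23.2 W/(m·K). Survivors: alumina ceramic, copper.
Computing M directly (units already consistent):
  alumina ceramic: M = 4.50×10⁻³
  copper: M = 1.27×10⁻³
Alumina ceramic has the largest M.

alumina ceramic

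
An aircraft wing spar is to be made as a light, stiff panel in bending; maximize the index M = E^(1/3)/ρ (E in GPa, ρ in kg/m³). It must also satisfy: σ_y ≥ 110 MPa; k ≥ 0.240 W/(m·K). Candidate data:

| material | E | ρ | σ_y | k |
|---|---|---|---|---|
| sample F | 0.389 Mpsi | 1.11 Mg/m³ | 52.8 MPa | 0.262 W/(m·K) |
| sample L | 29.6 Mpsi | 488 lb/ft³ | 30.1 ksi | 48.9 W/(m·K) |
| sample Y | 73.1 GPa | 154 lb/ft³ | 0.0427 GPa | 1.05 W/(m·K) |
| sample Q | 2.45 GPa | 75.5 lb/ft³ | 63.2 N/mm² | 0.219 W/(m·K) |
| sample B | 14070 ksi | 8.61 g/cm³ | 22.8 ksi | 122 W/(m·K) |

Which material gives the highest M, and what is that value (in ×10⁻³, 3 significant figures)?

Screen on constraints: σ_y ≥ 110 MPa; k ≥ 0.240 W/(m·K). Survivors: sample L, sample B.
Convert each candidate to consistent units, then evaluate M:
  sample L: E = 204.1 GPa, ρ = 7817 kg/m³
  sample B: E = 97.01 GPa, ρ = 8610 kg/m³
  sample L: M = 0.753×10⁻³
  sample B: M = 0.534×10⁻³
Highest index: sample L.

sample L, M = 0.753×10⁻³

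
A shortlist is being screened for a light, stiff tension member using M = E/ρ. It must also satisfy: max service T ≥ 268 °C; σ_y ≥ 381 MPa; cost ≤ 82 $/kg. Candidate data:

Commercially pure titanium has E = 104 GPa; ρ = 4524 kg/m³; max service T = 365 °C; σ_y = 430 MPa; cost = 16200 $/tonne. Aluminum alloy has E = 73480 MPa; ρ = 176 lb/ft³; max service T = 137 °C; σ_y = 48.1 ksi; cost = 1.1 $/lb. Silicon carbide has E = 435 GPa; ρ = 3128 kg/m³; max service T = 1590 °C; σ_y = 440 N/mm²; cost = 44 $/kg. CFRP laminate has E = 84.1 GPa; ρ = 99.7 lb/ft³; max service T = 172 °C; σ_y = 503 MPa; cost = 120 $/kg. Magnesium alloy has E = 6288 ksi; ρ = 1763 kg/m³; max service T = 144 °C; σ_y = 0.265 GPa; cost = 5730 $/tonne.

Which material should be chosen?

Screen on constraints: max service T ≥ 268 °C; σ_y ≥ 381 MPa; cost ≤ 82 $/kg. Survivors: commercially pure titanium, silicon carbide.
After converting to SI:
  commercially pure titanium: E = 104.0 GPa, ρ = 4524 kg/m³
  silicon carbide: E = 435.0 GPa, ρ = 3128 kg/m³
  silicon carbide: M = 139 MN·m/kg
  commercially pure titanium: M = 23.0 MN·m/kg
Silicon carbide ranks first.

silicon carbide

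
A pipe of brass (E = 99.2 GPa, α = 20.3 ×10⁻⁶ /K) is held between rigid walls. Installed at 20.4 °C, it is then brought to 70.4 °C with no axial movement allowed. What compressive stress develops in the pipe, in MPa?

ΔT = 50.00 K. Constrained thermal stress σ = E·α·ΔT = 99.20×10³ MPa × 20.3×10⁻⁶ × 50.00 = 101 MPa (compressive).

101 MPa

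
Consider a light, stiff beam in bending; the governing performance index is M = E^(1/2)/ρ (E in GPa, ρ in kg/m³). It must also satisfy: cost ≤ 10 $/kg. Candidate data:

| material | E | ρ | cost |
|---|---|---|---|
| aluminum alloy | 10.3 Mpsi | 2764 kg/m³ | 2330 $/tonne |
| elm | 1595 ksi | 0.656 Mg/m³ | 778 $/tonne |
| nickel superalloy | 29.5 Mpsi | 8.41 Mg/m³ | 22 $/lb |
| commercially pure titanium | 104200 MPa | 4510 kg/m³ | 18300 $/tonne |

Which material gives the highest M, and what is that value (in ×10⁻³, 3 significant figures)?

elm, M = 5.06×10⁻³

Screen on constraints: cost ≤ 10 $/kg. Survivors: aluminum alloy, elm.
Putting every candidate on a common basis:
  aluminum alloy: E = 71.02 GPa, ρ = 2764 kg/m³
  elm: E = 11.00 GPa, ρ = 656.0 kg/m³
  elm: M = 5.06×10⁻³
  aluminum alloy: M = 3.05×10⁻³
The maximum is for elm.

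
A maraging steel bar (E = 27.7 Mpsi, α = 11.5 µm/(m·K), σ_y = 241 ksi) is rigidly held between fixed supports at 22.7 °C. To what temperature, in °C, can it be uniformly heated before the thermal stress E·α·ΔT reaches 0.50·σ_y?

401 °C

E = 27.7 Mpsi = 191.0 GPa.
σ_y = 241 ksi = 1662 MPa.
E·α·ΔT = 830.8 MPa ⇒ ΔT = 830.8 / (191.0×10³ × 11.5×10⁻⁶) = 378.3 K.
T = 22.7 + 378.3 = 401.0 °C.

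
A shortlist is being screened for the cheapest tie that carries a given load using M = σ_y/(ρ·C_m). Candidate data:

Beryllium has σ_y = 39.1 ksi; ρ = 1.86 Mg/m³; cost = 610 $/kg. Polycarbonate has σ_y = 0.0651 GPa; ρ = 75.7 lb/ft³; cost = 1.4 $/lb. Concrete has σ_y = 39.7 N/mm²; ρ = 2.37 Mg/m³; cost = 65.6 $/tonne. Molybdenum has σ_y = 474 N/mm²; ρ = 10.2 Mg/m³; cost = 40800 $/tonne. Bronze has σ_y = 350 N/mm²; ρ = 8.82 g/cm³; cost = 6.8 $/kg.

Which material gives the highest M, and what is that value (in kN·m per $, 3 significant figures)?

Normalizing units and computing the index:
  beryllium: σ_y = 269.6 MPa, ρ = 1860 kg/m³, cost = 610.0 $/kg
  polycarbonate: σ_y = 65.10 MPa, ρ = 1213 kg/m³, cost = 3.086 $/kg
  concrete: σ_y = 39.70 MPa, ρ = 2370 kg/m³, cost = 0.06560 $/kg
  molybdenum: σ_y = 474.0 MPa, ρ = 10200 kg/m³, cost = 40.80 $/kg
  bronze: σ_y = 350.0 MPa, ρ = 8820 kg/m³, cost = 6.800 $/kg
  concrete: M = 255 kN·m per $
  polycarbonate: M = 17.4 kN·m per $
  bronze: M = 5.84 kN·m per $
  molybdenum: M = 1.14 kN·m per $
  beryllium: M = 0.238 kN·m per $
Highest index: concrete.

concrete, M = 255 kN·m per $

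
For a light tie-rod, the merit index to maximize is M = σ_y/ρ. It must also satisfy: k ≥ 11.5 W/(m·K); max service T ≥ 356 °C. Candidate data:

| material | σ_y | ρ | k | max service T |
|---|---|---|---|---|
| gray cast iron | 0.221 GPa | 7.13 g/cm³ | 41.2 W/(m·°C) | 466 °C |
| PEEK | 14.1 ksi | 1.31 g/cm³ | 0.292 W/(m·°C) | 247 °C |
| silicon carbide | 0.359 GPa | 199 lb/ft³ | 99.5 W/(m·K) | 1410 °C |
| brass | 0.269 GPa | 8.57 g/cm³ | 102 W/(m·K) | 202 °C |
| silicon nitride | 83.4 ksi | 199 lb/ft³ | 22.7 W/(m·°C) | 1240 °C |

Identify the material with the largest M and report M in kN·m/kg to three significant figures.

Screen on constraints: k ≥ 11.5 W/(m·K); max service T ≥ 356 °C. Survivors: gray cast iron, silicon carbide, silicon nitride.
Convert each candidate to consistent units, then evaluate M:
  gray cast iron: σ_y = 221.0 MPa, ρ = 7130 kg/m³
  silicon carbide: σ_y = 359.0 MPa, ρ = 3188 kg/m³
  silicon nitride: σ_y = 575.0 MPa, ρ = 3188 kg/m³
  silicon nitride: M = 180 kN·m/kg
  silicon carbide: M = 113 kN·m/kg
  gray cast iron: M = 31.0 kN·m/kg
Silicon nitride has the largest M.

silicon nitride, M = 180 kN·m/kg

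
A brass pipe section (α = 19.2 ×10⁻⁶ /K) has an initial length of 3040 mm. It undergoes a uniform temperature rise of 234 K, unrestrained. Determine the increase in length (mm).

ΔL = α·L₀·ΔT = 19.2×10⁻⁶ × 3040 mm × 234.0 K = 13.7 mm.

13.7 mm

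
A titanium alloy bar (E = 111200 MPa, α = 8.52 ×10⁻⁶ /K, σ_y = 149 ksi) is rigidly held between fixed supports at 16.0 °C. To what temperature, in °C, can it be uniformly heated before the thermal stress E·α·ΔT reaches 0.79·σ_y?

E = 111200 MPa = 111.2 GPa.
σ_y = 149 ksi = 1027 MPa.
E·α·ΔT = 811.6 MPa ⇒ ΔT = 811.6 / (111.2×10³ × 8.52×10⁻⁶) = 856.6 K.
T = 16.0 + 856.6 = 872.6 °C.

873 °C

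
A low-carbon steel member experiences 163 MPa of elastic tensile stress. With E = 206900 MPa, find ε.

7.88×10⁻⁴

E = 206900 MPa = 206.9 GPa = 206900 MPa.
ε = σ/E = 163 / 206900 = 7.88×10⁻⁴.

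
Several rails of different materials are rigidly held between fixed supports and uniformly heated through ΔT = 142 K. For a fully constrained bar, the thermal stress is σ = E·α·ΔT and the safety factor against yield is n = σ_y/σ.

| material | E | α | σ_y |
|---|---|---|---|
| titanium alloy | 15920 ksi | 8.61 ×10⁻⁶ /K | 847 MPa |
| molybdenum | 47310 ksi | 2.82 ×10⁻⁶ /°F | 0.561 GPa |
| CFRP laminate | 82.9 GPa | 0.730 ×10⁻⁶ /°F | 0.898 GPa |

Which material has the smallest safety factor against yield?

Converting E to GPa, α to ×10⁻⁶/K, σ_y to MPa, then σ and n for each:
  titanium alloy: E = 109.8, α = 8.61, σ_y = 847.0 → σ = 134 MPa, n = 6.31
  molybdenum: E = 326.2, α = 5.08, σ_y = 561.0 → σ = 235 MPa, n = 2.39
  CFRP laminate: E = 82.90, α = 1.31, σ_y = 898.0 → σ = 15.5 MPa, n = 58.1
Molybdenum has the lowest safety factor, n = 2.39.

molybdenum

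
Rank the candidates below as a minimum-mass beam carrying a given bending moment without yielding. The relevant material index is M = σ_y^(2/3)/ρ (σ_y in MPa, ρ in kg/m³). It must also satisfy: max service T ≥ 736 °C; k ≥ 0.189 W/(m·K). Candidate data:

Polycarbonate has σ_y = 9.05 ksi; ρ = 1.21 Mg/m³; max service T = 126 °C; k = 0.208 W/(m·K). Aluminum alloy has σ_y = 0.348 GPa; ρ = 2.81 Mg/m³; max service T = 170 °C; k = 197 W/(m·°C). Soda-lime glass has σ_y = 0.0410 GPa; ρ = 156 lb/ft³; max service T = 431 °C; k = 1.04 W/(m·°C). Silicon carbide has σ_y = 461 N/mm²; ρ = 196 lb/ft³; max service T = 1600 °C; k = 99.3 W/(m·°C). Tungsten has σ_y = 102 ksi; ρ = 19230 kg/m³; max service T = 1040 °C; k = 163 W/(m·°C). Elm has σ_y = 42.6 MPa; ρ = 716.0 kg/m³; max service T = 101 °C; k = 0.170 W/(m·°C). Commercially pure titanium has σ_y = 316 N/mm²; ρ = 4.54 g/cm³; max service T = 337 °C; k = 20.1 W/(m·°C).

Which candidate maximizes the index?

silicon carbide

Screen on constraints: max service T ≥ 736 °C; k ≥ 0.189 W/(m·K). Survivors: silicon carbide, tungsten.
Normalizing units and computing the index:
  silicon carbide: σ_y = 461.0 MPa, ρ = 3140 kg/m³
  tungsten: σ_y = 703.3 MPa, ρ = 19230 kg/m³
  silicon carbide: M = 19.0×10⁻³
  tungsten: M = 4.11×10⁻³
Silicon carbide has the largest M.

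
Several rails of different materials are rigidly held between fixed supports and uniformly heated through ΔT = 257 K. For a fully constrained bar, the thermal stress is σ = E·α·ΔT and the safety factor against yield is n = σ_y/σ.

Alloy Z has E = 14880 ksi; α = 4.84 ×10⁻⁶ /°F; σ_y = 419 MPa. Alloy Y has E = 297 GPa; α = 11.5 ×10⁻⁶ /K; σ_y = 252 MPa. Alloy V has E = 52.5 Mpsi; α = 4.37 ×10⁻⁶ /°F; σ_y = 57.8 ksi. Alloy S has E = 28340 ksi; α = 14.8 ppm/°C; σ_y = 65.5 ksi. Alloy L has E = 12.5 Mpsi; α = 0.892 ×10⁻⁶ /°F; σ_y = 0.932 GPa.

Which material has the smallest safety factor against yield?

alloy Y

Per material, after unit conversion:
  alloy Z: E = 102.6, α = 8.71, σ_y = 419.0 → σ = 230 MPa, n = 1.82
  alloy Y: E = 297.0, α = 11.5, σ_y = 252.0 → σ = 878 MPa, n = 0.287
  alloy V: E = 362.0, α = 7.87, σ_y = 398.5 → σ = 732 MPa, n = 0.545
  alloy S: E = 195.4, α = 14.8, σ_y = 451.6 → σ = 743 MPa, n = 0.608
  alloy L: E = 86.18, α = 1.61, σ_y = 932.0 → σ = 35.6 MPa, n = 26.2
Smallest n: alloy Y with n = 0.287.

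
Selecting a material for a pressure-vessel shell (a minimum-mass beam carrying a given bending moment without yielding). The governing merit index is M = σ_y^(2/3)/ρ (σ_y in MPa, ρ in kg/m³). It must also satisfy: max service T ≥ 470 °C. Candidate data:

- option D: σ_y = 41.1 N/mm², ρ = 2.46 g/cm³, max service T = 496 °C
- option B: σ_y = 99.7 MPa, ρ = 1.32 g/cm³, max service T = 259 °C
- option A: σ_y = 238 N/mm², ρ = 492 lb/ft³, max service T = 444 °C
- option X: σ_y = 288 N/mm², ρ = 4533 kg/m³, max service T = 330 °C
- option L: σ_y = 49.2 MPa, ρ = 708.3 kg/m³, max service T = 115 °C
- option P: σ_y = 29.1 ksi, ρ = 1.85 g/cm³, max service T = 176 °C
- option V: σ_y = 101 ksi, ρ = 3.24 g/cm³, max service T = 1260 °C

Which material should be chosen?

option V

Screen on constraints: max service T ≥ 470 °C. Survivors: option D, option V.
In SI units:
  option D: σ_y = 41.10 MPa, ρ = 2460 kg/m³
  option V: σ_y = 696.4 MPa, ρ = 3240 kg/m³
  option V: M = 24.2×10⁻³
  option D: M = 4.84×10⁻³
Highest index: option V.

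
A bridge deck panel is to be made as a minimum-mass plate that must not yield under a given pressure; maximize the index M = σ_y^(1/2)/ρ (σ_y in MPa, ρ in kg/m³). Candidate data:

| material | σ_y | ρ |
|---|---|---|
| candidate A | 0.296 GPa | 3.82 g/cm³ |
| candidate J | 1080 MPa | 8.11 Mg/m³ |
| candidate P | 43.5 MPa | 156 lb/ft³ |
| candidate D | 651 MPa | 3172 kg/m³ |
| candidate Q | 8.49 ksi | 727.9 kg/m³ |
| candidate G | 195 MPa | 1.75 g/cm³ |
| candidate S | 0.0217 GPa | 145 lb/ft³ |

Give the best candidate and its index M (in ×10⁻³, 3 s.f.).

candidate Q, M = 10.5×10⁻³

In SI units:
  candidate A: σ_y = 296.0 MPa, ρ = 3820 kg/m³
  candidate J: σ_y = 1080 MPa, ρ = 8110 kg/m³
  candidate P: σ_y = 43.50 MPa, ρ = 2499 kg/m³
  candidate D: σ_y = 651.0 MPa, ρ = 3172 kg/m³
  candidate Q: σ_y = 58.54 MPa, ρ = 727.9 kg/m³
  candidate G: σ_y = 195.0 MPa, ρ = 1750 kg/m³
  candidate S: σ_y = 21.70 MPa, ρ = 2323 kg/m³
  candidate Q: M = 10.5×10⁻³
  candidate D: M = 8.04×10⁻³
  candidate G: M = 7.98×10⁻³
  candidate A: M = 4.50×10⁻³
  candidate J: M = 4.05×10⁻³
  candidate P: M = 2.64×10⁻³
  candidate S: M = 2.01×10⁻³
Highest index: candidate Q.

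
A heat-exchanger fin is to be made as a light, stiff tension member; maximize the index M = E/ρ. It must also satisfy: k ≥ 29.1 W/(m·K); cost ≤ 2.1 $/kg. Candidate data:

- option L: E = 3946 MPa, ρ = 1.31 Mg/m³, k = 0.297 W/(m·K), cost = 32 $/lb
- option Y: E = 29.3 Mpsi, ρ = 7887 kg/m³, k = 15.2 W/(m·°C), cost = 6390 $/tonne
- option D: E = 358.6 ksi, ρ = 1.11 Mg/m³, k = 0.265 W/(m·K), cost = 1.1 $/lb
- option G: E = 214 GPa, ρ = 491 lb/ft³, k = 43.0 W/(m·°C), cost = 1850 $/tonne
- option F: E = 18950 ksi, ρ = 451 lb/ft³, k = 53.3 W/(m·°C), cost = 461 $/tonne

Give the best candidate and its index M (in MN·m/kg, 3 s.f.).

Screen on constraints: k ≥ 29.1 W/(m·K); cost ≤ 2.1 $/kg. Survivors: option G, option F.
Putting every candidate on a common basis:
  option G: E = 214.0 GPa, ρ = 7865 kg/m³
  option F: E = 130.7 GPa, ρ = 7224 kg/m³
  option G: M = 27.2 MN·m/kg
  option F: M = 18.1 MN·m/kg
The maximum is for option G.

option G, M = 27.2 MN·m/kg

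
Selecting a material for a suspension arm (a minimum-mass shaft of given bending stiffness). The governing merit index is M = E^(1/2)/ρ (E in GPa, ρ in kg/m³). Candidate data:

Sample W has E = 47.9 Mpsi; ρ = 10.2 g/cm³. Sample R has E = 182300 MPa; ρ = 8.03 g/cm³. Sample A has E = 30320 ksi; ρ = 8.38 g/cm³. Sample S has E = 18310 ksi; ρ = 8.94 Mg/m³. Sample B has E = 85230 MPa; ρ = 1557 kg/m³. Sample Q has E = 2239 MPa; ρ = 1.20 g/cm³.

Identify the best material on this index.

sample B

Normalizing units and computing the index:
  sample W: E = 330.3 GPa, ρ = 10200 kg/m³
  sample R: E = 182.3 GPa, ρ = 8030 kg/m³
  sample A: E = 209.0 GPa, ρ = 8380 kg/m³
  sample S: E = 126.2 GPa, ρ = 8940 kg/m³
  sample B: E = 85.23 GPa, ρ = 1557 kg/m³
  sample Q: E = 2.239 GPa, ρ = 1200 kg/m³
  sample B: M = 5.93×10⁻³
  sample W: M = 1.78×10⁻³
  sample A: M = 1.73×10⁻³
  sample R: M = 1.68×10⁻³
  sample S: M = 1.26×10⁻³
  sample Q: M = 1.25×10⁻³
Sample B ranks first.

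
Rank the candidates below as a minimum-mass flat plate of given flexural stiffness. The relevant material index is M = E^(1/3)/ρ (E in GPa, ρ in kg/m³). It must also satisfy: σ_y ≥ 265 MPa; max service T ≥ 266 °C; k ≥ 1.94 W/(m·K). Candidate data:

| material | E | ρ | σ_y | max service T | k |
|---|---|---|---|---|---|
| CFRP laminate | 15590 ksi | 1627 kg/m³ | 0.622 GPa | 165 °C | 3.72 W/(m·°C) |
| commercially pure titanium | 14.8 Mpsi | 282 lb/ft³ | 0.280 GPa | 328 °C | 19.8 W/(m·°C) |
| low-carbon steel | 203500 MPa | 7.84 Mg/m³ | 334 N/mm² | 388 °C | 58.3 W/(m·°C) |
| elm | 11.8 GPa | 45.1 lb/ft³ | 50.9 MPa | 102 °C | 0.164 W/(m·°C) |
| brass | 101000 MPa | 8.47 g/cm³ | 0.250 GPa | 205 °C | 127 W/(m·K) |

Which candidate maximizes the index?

commercially pure titanium

Screen on constraints: σ_y ≥ 265 MPa; max service T ≥ 266 °C; k ≥ 1.94 W/(m·K). Survivors: commercially pure titanium, low-carbon steel.
In SI units:
  commercially pure titanium: E = 102.0 GPa, ρ = 4517 kg/m³
  low-carbon steel: E = 203.5 GPa, ρ = 7840 kg/m³
  commercially pure titanium: M = 1.03×10⁻³
  low-carbon steel: M = 0.750×10⁻³
Commercially pure titanium has the largest M.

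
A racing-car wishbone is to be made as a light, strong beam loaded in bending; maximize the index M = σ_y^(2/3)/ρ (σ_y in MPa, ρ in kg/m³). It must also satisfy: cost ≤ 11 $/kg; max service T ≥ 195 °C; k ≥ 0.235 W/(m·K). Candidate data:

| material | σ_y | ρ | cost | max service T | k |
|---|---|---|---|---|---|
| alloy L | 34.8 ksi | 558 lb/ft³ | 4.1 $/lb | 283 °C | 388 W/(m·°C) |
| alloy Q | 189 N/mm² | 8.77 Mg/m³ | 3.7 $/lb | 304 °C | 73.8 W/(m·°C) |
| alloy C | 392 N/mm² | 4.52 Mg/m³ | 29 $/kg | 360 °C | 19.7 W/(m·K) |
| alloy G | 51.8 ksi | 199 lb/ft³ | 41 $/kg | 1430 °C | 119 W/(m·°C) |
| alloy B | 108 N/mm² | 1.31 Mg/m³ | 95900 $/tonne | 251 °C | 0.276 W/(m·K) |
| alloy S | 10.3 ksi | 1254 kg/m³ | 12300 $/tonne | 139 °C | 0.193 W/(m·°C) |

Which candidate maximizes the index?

alloy L

Screen on constraints: cost ≤ 11 $/kg; max service T ≥ 195 °C; k ≥ 0.235 W/(m·K). Survivors: alloy L, alloy Q.
Convert each candidate to consistent units, then evaluate M:
  alloy L: σ_y = 239.9 MPa, ρ = 8938 kg/m³
  alloy Q: σ_y = 189.0 MPa, ρ = 8770 kg/m³
  alloy L: M = 4.32×10⁻³
  alloy Q: M = 3.76×10⁻³
Alloy L has the largest M.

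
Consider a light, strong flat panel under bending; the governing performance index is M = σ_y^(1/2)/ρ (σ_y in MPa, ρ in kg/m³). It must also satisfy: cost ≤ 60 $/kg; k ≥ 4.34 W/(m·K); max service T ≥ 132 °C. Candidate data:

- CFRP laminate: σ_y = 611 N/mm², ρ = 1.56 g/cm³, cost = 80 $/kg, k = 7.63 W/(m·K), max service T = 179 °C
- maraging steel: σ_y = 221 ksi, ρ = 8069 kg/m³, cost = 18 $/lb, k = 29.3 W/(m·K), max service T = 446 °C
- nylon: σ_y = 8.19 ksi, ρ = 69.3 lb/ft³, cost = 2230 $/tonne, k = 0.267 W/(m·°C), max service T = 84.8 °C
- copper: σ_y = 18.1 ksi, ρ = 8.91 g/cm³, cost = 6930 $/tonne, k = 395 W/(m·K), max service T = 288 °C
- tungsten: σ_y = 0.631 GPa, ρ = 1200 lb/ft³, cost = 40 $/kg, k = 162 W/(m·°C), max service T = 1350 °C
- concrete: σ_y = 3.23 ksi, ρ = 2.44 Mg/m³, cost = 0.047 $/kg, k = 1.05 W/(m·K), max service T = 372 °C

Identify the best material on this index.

Screen on constraints: cost ≤ 60 $/kg; k ≥ 4.34 W/(m·K); max service T ≥ 132 °C. Survivors: maraging steel, copper, tungsten.
Convert each candidate to consistent units, then evaluate M:
  maraging steel: σ_y = 1524 MPa, ρ = 8069 kg/m³
  copper: σ_y = 124.8 MPa, ρ = 8910 kg/m³
  tungsten: σ_y = 631.0 MPa, ρ = 19220 kg/m³
  maraging steel: M = 4.84×10⁻³
  tungsten: M = 1.31×10⁻³
  copper: M = 1.25×10⁻³
Maraging steel has the largest M.

maraging steel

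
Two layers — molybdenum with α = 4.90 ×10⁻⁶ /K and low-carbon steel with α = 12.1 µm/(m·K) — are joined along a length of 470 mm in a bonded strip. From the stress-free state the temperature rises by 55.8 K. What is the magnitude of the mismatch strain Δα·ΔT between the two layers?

4.02×10⁻⁴

Δα = |4.90 − 12.1|×10⁻⁶/K = 7.20×10⁻⁶/K.
Mismatch strain = Δα·ΔT = 7.20×10⁻⁶ × 55.8 = 4.02×10⁻⁴.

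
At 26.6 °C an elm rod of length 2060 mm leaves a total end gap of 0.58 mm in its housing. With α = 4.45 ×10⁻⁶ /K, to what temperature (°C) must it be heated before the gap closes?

89.9 °C

α·L₀·ΔT = 0.58 mm ⇒ ΔT = 0.58 / (4.45×10⁻⁶ × 2060.0) = 63.27 K.
T = 26.6 + 63.27 = 89.87 °C.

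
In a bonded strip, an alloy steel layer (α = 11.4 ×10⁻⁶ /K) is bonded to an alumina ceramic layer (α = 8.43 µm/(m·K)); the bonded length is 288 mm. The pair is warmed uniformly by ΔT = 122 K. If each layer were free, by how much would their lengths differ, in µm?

104 µm

Δα = |11.4 − 8.43|×10⁻⁶/K = 2.97×10⁻⁶/K.
ΔL_mismatch = Δα·L·ΔT = 2.97×10⁻⁶ × 288.0 mm × 122.0 K = 104 µm.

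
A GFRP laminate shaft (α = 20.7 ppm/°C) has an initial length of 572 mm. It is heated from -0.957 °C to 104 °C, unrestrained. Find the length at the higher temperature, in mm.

ΔT = 104 − (-0.957) = 105.0 K.
ΔL = α·L₀·ΔT = 20.7×10⁻⁶ × 572 mm × 105.0 K = 1.24 mm.
L = L₀ + ΔL = 572 + 1.24 = 573.24 mm.

573.24 mm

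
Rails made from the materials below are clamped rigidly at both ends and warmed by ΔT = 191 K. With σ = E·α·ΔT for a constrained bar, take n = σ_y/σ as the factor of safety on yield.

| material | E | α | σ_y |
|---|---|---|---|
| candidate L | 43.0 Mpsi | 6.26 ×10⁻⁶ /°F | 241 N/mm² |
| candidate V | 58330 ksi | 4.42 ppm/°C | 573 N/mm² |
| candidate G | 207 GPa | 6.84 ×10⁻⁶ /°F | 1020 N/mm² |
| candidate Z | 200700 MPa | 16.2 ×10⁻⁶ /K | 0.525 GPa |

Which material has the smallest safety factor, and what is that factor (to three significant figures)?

With everything in SI (GPa, ×10⁻⁶/K, MPa):
  candidate L: E = 296.5, α = 11.3, σ_y = 241.0 → σ = 638 MPa, n = 0.378
  candidate V: E = 402.2, α = 4.42, σ_y = 573.0 → σ = 340 MPa, n = 1.69
  candidate G: E = 207.0, α = 12.3, σ_y = 1020 → σ = 487 MPa, n = 2.10
  candidate Z: E = 200.7, α = 16.2, σ_y = 525.0 → σ = 621 MPa, n = 0.845
Candidate L has the lowest safety factor, n = 0.378.

candidate L, n = 0.378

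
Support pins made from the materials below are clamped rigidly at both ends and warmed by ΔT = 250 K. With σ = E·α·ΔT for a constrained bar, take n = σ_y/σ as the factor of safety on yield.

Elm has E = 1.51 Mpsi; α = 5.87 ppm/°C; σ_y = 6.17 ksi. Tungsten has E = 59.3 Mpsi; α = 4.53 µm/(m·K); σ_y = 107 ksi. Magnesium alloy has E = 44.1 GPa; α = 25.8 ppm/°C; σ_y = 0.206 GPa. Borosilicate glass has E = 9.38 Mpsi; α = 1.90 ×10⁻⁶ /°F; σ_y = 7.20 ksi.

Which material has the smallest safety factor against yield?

In consistent units (E in GPa, α in ×10⁻⁶/K, σ_y in MPa):
  elm: E = 10.41, α = 5.87, σ_y = 42.54 → σ = 15.3 MPa, n = 2.78
  tungsten: E = 408.9, α = 4.53, σ_y = 737.7 → σ = 463 MPa, n = 1.59
  magnesium alloy: E = 44.10, α = 25.8, σ_y = 206.0 → σ = 284 MPa, n = 0.724
  borosilicate glass: E = 64.67, α = 3.42, σ_y = 49.64 → σ = 55.3 MPa, n = 0.898
Smallest n: magnesium alloy with n = 0.724.

magnesium alloy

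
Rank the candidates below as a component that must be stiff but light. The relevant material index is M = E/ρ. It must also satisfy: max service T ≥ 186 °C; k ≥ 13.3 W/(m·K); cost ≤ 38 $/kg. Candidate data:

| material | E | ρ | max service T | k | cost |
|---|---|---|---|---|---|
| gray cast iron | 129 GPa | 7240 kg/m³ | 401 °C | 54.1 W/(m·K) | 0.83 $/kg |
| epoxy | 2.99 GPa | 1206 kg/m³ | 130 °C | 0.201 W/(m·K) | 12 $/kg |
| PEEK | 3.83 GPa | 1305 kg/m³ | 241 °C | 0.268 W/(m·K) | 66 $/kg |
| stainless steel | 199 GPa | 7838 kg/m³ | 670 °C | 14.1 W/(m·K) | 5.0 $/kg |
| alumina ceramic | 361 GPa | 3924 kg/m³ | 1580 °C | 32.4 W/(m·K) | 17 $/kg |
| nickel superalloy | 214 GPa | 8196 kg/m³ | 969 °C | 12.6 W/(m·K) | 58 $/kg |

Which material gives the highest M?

Screen on constraints: max service T ≥ 186 °C; k ≥ 13.3 W/(m·K); cost ≤ 38 $/kg. Survivors: gray cast iron, stainless steel, alumina ceramic.
Per-candidate index values:
  alumina ceramic: M = 92.0 MN·m/kg
  stainless steel: M = 25.4 MN·m/kg
  gray cast iron: M = 17.8 MN·m/kg
The maximum is for alumina ceramic.

alumina ceramic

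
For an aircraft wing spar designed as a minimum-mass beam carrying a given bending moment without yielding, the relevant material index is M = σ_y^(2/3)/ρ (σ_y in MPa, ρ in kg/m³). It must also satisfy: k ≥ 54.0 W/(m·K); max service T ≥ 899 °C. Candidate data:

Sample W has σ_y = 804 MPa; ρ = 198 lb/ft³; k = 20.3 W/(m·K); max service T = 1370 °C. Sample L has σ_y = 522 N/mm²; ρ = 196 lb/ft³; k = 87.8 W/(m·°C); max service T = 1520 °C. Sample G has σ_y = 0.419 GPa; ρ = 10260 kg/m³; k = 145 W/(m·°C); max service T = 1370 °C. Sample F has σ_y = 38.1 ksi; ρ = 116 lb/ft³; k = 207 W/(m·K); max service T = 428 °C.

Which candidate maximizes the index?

sample L

Screen on constraints: k ≥ 54.0 W/(m·K); max service T ≥ 899 °C. Survivors: sample L, sample G.
Putting every candidate on a common basis:
  sample L: σ_y = 522.0 MPa, ρ = 3140 kg/m³
  sample G: σ_y = 419.0 MPa, ρ = 10260 kg/m³
  sample L: M = 20.6×10⁻³
  sample G: M = 5.46×10⁻³
Highest index: sample L.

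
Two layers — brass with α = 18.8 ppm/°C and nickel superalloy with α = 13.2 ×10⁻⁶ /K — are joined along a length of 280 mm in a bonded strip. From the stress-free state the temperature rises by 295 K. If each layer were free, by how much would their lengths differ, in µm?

463 µm

Δα = |18.8 − 13.2|×10⁻⁶/K = 5.60×10⁻⁶/K.
ΔL_mismatch = Δα·L·ΔT = 5.60×10⁻⁶ × 280.0 mm × 295.0 K = 463 µm.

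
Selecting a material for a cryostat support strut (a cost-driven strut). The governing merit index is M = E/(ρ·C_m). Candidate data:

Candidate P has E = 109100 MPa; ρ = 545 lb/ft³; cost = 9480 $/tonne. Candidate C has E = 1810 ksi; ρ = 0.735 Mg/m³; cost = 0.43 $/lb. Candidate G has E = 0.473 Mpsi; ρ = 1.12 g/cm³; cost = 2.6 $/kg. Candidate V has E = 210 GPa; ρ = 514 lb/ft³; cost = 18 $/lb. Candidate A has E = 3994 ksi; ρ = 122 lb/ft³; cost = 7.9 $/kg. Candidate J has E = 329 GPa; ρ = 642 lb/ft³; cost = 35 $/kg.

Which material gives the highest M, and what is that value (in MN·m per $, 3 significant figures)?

candidate C, M = 17.9 MN·m per $

In SI units:
  candidate P: E = 109.1 GPa, ρ = 8730 kg/m³, cost = 9.480 $/kg
  candidate C: E = 12.48 GPa, ρ = 735.0 kg/m³, cost = 0.9480 $/kg
  candidate G: E = 3.261 GPa, ρ = 1120 kg/m³, cost = 2.600 $/kg
  candidate V: E = 210.0 GPa, ρ = 8233 kg/m³, cost = 39.68 $/kg
  candidate A: E = 27.54 GPa, ρ = 1954 kg/m³, cost = 7.900 $/kg
  candidate J: E = 329.0 GPa, ρ = 10280 kg/m³, cost = 35.00 $/kg
  candidate C: M = 17.9 MN·m per $
  candidate A: M = 1.78 MN·m per $
  candidate P: M = 1.32 MN·m per $
  candidate G: M = 1.12 MN·m per $
  candidate J: M = 0.914 MN·m per $
  candidate V: M = 0.643 MN·m per $
Candidate C has the largest M.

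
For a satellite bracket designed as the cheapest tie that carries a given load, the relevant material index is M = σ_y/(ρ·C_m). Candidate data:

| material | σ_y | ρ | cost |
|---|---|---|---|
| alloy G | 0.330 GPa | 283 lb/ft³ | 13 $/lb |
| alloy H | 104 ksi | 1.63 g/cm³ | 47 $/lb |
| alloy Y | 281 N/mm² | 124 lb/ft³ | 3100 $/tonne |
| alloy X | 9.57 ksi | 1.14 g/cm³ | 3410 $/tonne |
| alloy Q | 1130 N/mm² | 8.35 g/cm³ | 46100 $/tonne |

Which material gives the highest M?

Normalizing units and computing the index:
  alloy G: σ_y = 330.0 MPa, ρ = 4533 kg/m³, cost = 28.66 $/kg
  alloy H: σ_y = 717.1 MPa, ρ = 1630 kg/m³, cost = 103.6 $/kg
  alloy Y: σ_y = 281.0 MPa, ρ = 1986 kg/m³, cost = 3.100 $/kg
  alloy X: σ_y = 65.98 MPa, ρ = 1140 kg/m³, cost = 3.410 $/kg
  alloy Q: σ_y = 1130 MPa, ρ = 8350 kg/m³, cost = 46.10 $/kg
  alloy Y: M = 45.6 kN·m per $
  alloy X: M = 17.0 kN·m per $
  alloy H: M = 4.25 kN·m per $
  alloy Q: M = 2.94 kN·m per $
  alloy G: M = 2.54 kN·m per $
Highest index: alloy Y.

alloy Y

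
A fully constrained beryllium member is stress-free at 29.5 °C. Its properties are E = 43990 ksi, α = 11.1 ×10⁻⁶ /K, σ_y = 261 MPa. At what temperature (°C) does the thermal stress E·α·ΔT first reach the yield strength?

107 °C

E = 43990 ksi = 303.3 GPa.
E·α·ΔT = 261.0 MPa ⇒ ΔT = 261.0 / (303.3×10³ × 11.1×10⁻⁶) = 77.53 K.
T = 29.5 + 77.53 = 107.0 °C.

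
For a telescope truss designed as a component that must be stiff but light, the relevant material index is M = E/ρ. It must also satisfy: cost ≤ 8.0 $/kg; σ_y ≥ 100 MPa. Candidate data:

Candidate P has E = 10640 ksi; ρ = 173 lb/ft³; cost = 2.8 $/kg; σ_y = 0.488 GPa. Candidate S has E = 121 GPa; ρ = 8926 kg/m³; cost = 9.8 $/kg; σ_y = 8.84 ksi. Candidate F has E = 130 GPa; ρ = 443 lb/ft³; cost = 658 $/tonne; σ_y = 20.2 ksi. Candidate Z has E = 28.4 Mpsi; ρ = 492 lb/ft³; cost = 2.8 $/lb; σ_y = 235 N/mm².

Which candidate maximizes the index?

candidate P

Screen on constraints: cost ≤ 8.0 $/kg; σ_y ≥ 100 MPa. Survivors: candidate P, candidate F, candidate Z.
Convert each candidate to consistent units, then evaluate M:
  candidate P: E = 73.36 GPa, ρ = 2771 kg/m³
  candidate F: E = 130.0 GPa, ρ = 7096 kg/m³
  candidate Z: E = 195.8 GPa, ρ = 7881 kg/m³
  candidate P: M = 26.5 MN·m/kg
  candidate Z: M = 24.8 MN·m/kg
  candidate F: M = 18.3 MN·m/kg
Candidate P ranks first.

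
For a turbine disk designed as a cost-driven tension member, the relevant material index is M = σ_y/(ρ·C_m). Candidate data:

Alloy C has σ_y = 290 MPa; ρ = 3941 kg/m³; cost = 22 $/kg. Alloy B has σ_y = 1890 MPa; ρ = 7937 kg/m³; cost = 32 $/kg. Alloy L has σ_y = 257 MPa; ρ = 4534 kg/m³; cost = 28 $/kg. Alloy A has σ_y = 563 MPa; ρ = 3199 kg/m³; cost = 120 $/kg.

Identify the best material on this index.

Computing M directly (units already consistent):
  alloy B: M = 7.44 kN·m per $
  alloy C: M = 3.34 kN·m per $
  alloy L: M = 2.02 kN·m per $
  alloy A: M = 1.47 kN·m per $
Alloy B has the largest M.

alloy B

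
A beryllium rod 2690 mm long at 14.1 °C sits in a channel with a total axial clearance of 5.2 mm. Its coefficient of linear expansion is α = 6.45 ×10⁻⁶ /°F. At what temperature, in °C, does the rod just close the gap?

181 °C

α = 6.45×10⁻⁶/°F × 9/5 = 11.6×10⁻⁶/K.
α·L₀·ΔT = 5.2 mm ⇒ ΔT = 5.2 / (11.6×10⁻⁶ × 2690.0) = 166.5 K.
T = 14.1 + 166.5 = 180.6 °C.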